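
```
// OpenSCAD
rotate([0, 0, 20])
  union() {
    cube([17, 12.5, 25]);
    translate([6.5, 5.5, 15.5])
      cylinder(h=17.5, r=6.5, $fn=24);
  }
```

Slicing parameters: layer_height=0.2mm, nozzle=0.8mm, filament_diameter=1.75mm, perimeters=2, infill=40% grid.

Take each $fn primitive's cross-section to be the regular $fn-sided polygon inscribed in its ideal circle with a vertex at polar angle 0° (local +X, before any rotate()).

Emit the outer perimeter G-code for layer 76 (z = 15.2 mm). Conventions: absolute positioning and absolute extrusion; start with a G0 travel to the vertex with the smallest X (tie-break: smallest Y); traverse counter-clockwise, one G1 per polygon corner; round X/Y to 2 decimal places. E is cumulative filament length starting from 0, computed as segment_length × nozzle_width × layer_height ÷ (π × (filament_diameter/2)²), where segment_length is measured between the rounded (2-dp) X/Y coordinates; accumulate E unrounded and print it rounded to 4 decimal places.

G0 X-4.28 Y11.75 Z15.20
G1 X0.00 Y0.00 E0.8319
G1 X15.97 Y5.81 E1.9623
G1 X11.70 Y17.56 E2.7939
G1 X-4.28 Y11.75 E3.9250

At z = 15.2 mm: the cube is present — its section is the full 17×12.5 rectangle; the cylinder at (6.5, 5.5) is not intersected at this z (z outside [15.5, 33]); Combining (union): only the 17×12.5 cube is present, so the union is just that shape — 1 connected region; (rotated 20° about Z; rotation is an isometry so areas/perimeters/island counts are preserved). The outline is a single polygon with 4 vertices. Extrusion per mm of travel: 0.8 × 0.2 / (π × 0.875²) = 0.066520. Accumulating E over each segment gives final E = 3.9250.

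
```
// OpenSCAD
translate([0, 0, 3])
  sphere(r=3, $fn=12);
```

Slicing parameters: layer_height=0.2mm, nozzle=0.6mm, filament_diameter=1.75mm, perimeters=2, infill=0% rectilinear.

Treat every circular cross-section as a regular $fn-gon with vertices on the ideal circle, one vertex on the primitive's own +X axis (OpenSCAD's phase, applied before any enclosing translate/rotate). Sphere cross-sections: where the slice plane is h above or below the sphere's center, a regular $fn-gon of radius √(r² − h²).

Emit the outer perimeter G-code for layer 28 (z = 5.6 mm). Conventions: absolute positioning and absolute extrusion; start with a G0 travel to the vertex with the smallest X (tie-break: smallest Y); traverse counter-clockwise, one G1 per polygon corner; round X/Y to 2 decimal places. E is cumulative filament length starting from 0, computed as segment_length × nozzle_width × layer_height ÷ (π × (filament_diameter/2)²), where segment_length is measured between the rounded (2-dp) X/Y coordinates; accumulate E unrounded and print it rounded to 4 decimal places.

At z = 5.6 mm: the sphere: section is a regular 12-gon, circumradius = √(r²−h²) = √(3²−2.6²) = 1.497. The outline is a single polygon with 12 vertices. Extrusion per mm of travel: 0.6 × 0.2 / (π × 0.875²) = 0.049890. Accumulating E over each segment gives final E = 0.4650.

G0 X-1.50 Y0.00 Z5.60
G1 X-1.30 Y-0.75 E0.0387
G1 X-0.75 Y-1.30 E0.0775
G1 X0.00 Y-1.50 E0.1163
G1 X0.75 Y-1.30 E0.1550
G1 X1.30 Y-0.75 E0.1938
G1 X1.50 Y0.00 E0.2325
G1 X1.30 Y0.75 E0.2712
G1 X0.75 Y1.30 E0.3100
G1 X0.00 Y1.50 E0.3488
G1 X-0.75 Y1.30 E0.3875
G1 X-1.30 Y0.75 E0.4263
G1 X-1.50 Y0.00 E0.4650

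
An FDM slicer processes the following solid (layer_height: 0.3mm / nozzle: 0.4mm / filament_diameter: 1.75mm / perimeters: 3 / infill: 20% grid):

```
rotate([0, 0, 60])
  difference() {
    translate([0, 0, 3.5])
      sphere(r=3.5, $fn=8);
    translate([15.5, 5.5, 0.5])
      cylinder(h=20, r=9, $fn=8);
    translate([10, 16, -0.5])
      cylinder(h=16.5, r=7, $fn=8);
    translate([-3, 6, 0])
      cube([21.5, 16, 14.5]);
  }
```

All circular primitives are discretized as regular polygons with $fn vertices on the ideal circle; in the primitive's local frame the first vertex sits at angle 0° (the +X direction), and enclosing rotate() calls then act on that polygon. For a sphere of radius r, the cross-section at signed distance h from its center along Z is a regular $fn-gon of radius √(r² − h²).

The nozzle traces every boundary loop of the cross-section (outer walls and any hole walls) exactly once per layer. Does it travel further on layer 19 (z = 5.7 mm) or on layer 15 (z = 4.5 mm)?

layer 15 (z = 4.5 mm)

Layer 19 (z = 5.7): the r=3.5 sphere contributes a regular 8-gon of circumradius √(3.5²−2.2²) = 2.722 (perimeter = 2·8·2.722·sin(180°/8) = 16.67 mm); the r=9 cylinder at (15.5, 5.5) contributes a regular 8-gon of circumradius 9 (perimeter = 2·8·9.000·sin(180°/8) = 55.11 mm); the cylinder at (10, 16): section is a regular 8-gon, circumradius r=7 (perimeter = 2·8·7.000·sin(180°/8) = 42.86 mm); the 21.5×16 cube at (-3, 6) contributes its full rectangle (perimeter 75.00 mm); Subtracting the remaining from the first: starting from the r=3.5 sphere, the r=9 cylinder at (15.5, 5.5) misses the remaining region (no effect); the r=7 cylinder at (10, 16) misses the remaining region (no effect); the 21.5×16 cube at (-3, 6) misses the remaining region (no effect) — boundary = 16.67 mm; (whole slice rotated 60° about Z — lengths, areas and connectivity unchanged). So its perimeter = 16.67 mm. Layer 15 (z = 4.5): the r=3.5 sphere slices to a regular 8-gon of circumradius 3.354 (√(r²−h²) with h=1 from center) (perimeter = 2·8·3.354·sin(180°/8) = 20.54 mm); the r=9 cylinder at (15.5, 5.5) gives a regular 8-gon of circumradius 9 (constant along its height) (perimeter = 2·8·9.000·sin(180°/8) = 55.11 mm); the r=7 cylinder at (10, 16) contributes a regular 8-gon of circumradius 7 (perimeter = 2·8·7.000·sin(180°/8) = 42.86 mm); the cube at (-3, 6) (footprint 21.5×16) is included at this height (perimeter 75.00 mm); Taking the first minus the rest: starting from the r=3.5 sphere, the r=9 cylinder at (15.5, 5.5) misses the remaining region (no effect); the r=7 cylinder at (10, 16) misses the remaining region (no effect); the 21.5×16 cube at (-3, 6) misses the remaining region (no effect) — boundary = 20.54 mm; (whole slice rotated 60° about Z — lengths, areas and connectivity unchanged). So its perimeter = 20.54 mm. Layer 15 is larger (20.54 vs 16.67 mm).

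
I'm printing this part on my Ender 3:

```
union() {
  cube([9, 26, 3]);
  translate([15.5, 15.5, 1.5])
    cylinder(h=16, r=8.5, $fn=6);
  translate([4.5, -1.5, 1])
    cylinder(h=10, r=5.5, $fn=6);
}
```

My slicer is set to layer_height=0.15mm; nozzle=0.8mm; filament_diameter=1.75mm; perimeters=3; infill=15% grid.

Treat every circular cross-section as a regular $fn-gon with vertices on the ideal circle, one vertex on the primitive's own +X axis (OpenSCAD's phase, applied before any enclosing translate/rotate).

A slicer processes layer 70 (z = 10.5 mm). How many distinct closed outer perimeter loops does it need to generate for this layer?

At z = 10.5 mm: the cube is absent (z outside [0, 3]); the cylinder at (15.5, 15.5): section is a regular 6-gon, circumradius r=8.5; the cylinder at (4.5, -1.5): section is a regular 6-gon, circumradius r=5.5; Taking the union: the 2 present regions are separate (no shared area or edge), so areas and boundary lengths simply add and each stays a separate island — 2 connected regions. The result has 2 disconnected regions.

2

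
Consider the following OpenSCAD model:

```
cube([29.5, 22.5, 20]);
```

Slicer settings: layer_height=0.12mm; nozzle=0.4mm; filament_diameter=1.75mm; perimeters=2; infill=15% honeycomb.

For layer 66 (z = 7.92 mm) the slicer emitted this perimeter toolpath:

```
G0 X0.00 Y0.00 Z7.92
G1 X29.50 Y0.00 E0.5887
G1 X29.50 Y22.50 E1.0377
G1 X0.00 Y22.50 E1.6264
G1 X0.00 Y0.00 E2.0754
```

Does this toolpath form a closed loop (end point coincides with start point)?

Start point (G0): (0.00, 0.00). End point (last G1): the path returns to the start — closed.

yes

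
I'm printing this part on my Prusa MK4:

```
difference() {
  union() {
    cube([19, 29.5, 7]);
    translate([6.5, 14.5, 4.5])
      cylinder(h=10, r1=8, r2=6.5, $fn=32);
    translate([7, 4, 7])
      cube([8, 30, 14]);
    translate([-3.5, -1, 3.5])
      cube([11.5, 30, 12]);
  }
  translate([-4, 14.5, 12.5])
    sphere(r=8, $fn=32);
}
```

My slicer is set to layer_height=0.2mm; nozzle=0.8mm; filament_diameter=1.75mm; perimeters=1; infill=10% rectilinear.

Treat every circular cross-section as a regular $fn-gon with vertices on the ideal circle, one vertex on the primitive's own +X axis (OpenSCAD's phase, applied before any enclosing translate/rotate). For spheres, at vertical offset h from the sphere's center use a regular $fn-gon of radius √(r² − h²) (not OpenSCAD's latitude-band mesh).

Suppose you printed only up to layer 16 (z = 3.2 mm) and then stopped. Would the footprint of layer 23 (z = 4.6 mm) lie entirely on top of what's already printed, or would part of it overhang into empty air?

part overhangs

Compare the two slices. At z = 3.2: the cube (footprint 19×29.5) is included at this height (area 560.50 mm²); the cone at (6.5, 14.5) is absent (z outside [4.5, 14.5]); the cube at (7, 4) does not reach this height (z outside [7, 21]); the cube at (-3.5, -1) does not reach this height (z outside [3.5, 15.5]); Combining (union): only the 19×29.5 cube is present, so the union is just that shape — area = 560.50 mm²; the sphere at (-4, 14.5) is not intersected at this z (|z−center|=9.300 > r=8); After the difference (first − rest): none of the subtracted shapes is present at this height, so the result so far is unchanged — area = 560.50 mm². At z = 4.6: the cube (footprint 19×29.5) is included at this height (area 560.50 mm²); the cone at (6.5, 14.5) (r1=8→r2=6.5) has section circumradius 7.985 here — a regular 32-gon (area = (32/2)·7.985²·sin(360°/32) = 199.02 mm²); the cube at (7, 4) is absent (z outside [7, 21]); the cube at (-3.5, -1) is present — its section is the full 11.5×30 rectangle (area 345.00 mm²); Combining (union): the regions partially overlap — summed areas 1104.52 mm² minus the doubly-counted overlap 431.02 mm² gives 673.50 mm² — area = 673.50 mm²; the r=8 sphere at (-4, 14.5) slices to a regular 32-gon of circumradius 1.261 (√(r²−h²) with h=7.9 from center) (area = (32/2)·1.261²·sin(360°/32) = 4.96 mm²); After the difference (first − rest): starting from the result so far (673.50 mm²), the r=8 sphere at (-4, 14.5) partially overlaps it — only the 1.26 mm² overlap (of its 4.96 mm²) is removed, clipping the outline — area = 672.24 mm². Checking containment: at z = 4.6 the cross-section extends beyond the z = 3.2 cross-section by about 111.74 mm².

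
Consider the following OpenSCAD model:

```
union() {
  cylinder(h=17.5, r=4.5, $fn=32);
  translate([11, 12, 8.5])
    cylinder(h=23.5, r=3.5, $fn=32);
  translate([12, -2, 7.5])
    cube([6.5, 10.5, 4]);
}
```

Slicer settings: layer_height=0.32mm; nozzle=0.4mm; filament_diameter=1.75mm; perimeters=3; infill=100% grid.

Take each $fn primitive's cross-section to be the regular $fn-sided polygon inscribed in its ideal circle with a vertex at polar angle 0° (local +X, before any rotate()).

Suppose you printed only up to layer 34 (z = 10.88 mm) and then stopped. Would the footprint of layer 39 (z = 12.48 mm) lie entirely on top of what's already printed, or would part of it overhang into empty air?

Compare the two slices. At z = 10.88: the r=4.5 cylinder contributes a regular 32-gon of circumradius 4.5 (area = (32/2)·4.500²·sin(360°/32) = 63.21 mm²); the r=3.5 cylinder at (11, 12) gives a regular 32-gon of circumradius 3.5 (constant along its height) (area = (32/2)·3.500²·sin(360°/32) = 38.24 mm²); the cube at (12, -2) (footprint 6.5×10.5) is included at this height (area 68.25 mm²); Combining (union): the 3 present regions are separate (no shared area or edge), so areas and boundary lengths simply add and each stays a separate island — area = 169.70 mm². At z = 12.48: the cylinder: section is a regular 32-gon, circumradius r=4.5 (area = (32/2)·4.500²·sin(360°/32) = 63.21 mm²); the cylinder at (11, 12): section is a regular 32-gon, circumradius r=3.5 (area = (32/2)·3.500²·sin(360°/32) = 38.24 mm²); the cube at (12, -2) is not intersected at this z (z outside [7.5, 11.5]); Merging all regions: the 2 present regions are separate (no shared area or edge), so areas and boundary lengths simply add and each stays a separate island — area = 101.45 mm². Checking containment: the cross-section at z = 12.48 is a subset of the cross-section at z = 10.88.

entirely on top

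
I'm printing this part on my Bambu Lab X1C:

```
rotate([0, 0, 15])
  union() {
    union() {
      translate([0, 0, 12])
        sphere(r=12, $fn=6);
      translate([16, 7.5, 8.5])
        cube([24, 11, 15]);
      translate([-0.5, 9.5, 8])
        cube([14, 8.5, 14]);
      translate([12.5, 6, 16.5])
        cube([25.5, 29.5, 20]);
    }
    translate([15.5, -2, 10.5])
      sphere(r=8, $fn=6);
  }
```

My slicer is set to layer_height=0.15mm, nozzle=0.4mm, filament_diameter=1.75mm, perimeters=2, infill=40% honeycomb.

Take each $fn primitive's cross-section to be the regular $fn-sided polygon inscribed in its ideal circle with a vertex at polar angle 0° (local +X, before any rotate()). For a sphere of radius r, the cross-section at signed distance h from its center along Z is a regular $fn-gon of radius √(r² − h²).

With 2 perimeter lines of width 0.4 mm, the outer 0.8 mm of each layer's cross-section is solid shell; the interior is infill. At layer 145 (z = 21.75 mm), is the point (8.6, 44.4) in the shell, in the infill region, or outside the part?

At z = 21.75 mm: the r=12 sphere slices to a regular 6-gon of circumradius 6.996 (√(r²−h²) with h=9.75 from center); the cube at (16, 7.5) is present — its section is the full 24×11 rectangle; the cube at (-0.5, 9.5) (footprint 14×8.5) is included at this height; the cube at (12.5, 6) is present — its section is the full 25.5×29.5 rectangle; Combining (union): the regions partially overlap (shared area 250.50 mm²), so overlapping operands fuse into one piece — 2 connected regions; the sphere at (15.5, -2) is not intersected at this z (|z−center|=11.250 > r=8); Combining (union): only the result so far is present, so the union is just that shape — 2 connected regions; (rotated 15° about Z; rotation is an isometry so areas/perimeters/island counts are preserved). Overall, the cross-section has 2 separate islands. Undo the 15° rotation: the query point maps to (19.799, 40.661) in the un-rotated model frame. The nearest boundary edge runs (12.50, 35.50)→(38.00, 35.50); distance from the point to it = 5.16 mm. The point is not inside any of the regions above, so it lies outside the cross-section (5.16 mm from the nearest boundary).

outside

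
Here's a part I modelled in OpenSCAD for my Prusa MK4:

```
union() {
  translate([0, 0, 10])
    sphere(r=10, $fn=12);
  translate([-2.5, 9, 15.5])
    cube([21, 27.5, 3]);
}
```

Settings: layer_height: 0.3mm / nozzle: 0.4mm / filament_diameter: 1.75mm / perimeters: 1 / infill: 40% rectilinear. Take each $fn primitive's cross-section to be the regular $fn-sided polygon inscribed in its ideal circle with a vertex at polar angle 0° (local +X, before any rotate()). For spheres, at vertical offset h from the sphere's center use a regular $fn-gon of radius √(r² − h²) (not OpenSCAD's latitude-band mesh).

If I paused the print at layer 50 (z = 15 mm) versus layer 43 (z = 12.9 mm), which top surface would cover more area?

Layer 50 (z = 15): the r=10 sphere contributes a regular 12-gon of circumradius √(10²−5²) = 8.660 (area = (12/2)·8.660²·sin(360°/12) = 225.00 mm²); the cube at (-2.5, 9) is absent (z outside [15.5, 18.5]); Combining (union): only the r=10 sphere is present, so the union is just that shape — area = 225.00 mm². So its area = 225.00 mm². Layer 43 (z = 12.9): the r=10 sphere contributes a regular 12-gon of circumradius √(10²−2.9²) = 9.570 (area = (12/2)·9.570²·sin(360°/12) = 274.77 mm²); the cube at (-2.5, 9) is not intersected at this z (z outside [15.5, 18.5]); Combining (union): only the r=10 sphere is present, so the union is just that shape — area = 274.77 mm². So its area = 274.77 mm². Layer 43 is larger (274.77 vs 225.00 mm²).

layer 43 (z = 12.9 mm)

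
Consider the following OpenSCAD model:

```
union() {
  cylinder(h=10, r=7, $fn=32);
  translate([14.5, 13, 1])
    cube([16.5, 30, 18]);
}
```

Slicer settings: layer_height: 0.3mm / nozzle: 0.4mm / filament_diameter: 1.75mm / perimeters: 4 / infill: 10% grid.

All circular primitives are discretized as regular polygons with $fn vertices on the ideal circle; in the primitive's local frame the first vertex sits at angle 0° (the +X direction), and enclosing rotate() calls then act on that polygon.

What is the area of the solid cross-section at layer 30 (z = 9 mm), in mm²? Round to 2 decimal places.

At z = 9 mm: the r=7 cylinder contributes a regular 32-gon of circumradius 7 (area = (32/2)·7.000²·sin(360°/32) = 152.95 mm²); the cube at (14.5, 13) (footprint 16.5×30) is included at this height (area 495.00 mm²); Merging all regions: the 2 present regions are separate (no shared area or edge), so areas and boundary lengths simply add and each stays a separate island — area = 647.95 mm². Overall, the cross-section has 2 separate islands. Net area = 647.95 mm².

647.95 mm²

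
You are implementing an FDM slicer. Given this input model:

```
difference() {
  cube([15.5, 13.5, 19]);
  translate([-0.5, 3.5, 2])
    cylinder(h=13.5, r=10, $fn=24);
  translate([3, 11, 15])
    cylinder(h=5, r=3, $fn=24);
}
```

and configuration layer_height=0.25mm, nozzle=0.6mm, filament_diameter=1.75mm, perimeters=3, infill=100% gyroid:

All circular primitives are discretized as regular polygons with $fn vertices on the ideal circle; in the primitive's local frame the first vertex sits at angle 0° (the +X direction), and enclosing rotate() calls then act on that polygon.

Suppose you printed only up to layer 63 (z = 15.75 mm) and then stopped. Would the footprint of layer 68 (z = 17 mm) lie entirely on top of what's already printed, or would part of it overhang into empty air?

entirely on top

Compare the two slices. At z = 15.75: the cube is present — its section is the full 15.5×13.5 rectangle (area 209.25 mm²); the cylinder at (-0.5, 3.5) does not reach this height (z outside [2, 15.5]); the cylinder at (3, 11): section is a regular 24-gon, circumradius r=3 (area = (24/2)·3.000²·sin(360°/24) = 27.95 mm²); After the difference (first − rest): starting from the 15.5×13.5 cube (209.25 mm²), the r=3 cylinder at (3, 11) partially overlaps it — only the 26.88 mm² overlap (of its 27.95 mm²) is removed, clipping the outline — area = 182.37 mm². At z = 17: the 15.5×13.5 cube contributes its full rectangle (area 209.25 mm²); the cylinder at (-0.5, 3.5) is absent (z outside [2, 15.5]); the r=3 cylinder at (3, 11) gives a regular 24-gon of circumradius 3 (constant along its height) (area = (24/2)·3.000²·sin(360°/24) = 27.95 mm²); Subtracting the remaining from the first: starting from the 15.5×13.5 cube (209.25 mm²), the r=3 cylinder at (3, 11) partially overlaps it — only the 26.88 mm² overlap (of its 27.95 mm²) is removed, clipping the outline — area = 182.37 mm². Checking containment: the cross-section at z = 17 is a subset of the cross-section at z = 15.75.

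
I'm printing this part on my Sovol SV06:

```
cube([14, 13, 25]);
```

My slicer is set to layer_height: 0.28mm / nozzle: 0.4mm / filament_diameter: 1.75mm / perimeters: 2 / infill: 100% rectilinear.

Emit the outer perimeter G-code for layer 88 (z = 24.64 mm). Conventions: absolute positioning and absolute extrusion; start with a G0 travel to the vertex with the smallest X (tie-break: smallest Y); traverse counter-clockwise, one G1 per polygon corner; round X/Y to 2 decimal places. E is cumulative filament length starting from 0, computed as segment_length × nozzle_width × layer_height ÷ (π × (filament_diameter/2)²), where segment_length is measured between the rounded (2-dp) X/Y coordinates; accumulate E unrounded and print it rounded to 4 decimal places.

At z = 24.64 mm: the cube is present — its section is the full 14×13 rectangle. The outline is a single polygon with 4 vertices. Extrusion per mm of travel: 0.4 × 0.28 / (π × 0.875²) = 0.046564. Accumulating E over each segment gives final E = 2.5145.

G0 X0.00 Y0.00 Z24.64
G1 X14.00 Y0.00 E0.6519
G1 X14.00 Y13.00 E1.2572
G1 X0.00 Y13.00 E1.9091
G1 X0.00 Y0.00 E2.5145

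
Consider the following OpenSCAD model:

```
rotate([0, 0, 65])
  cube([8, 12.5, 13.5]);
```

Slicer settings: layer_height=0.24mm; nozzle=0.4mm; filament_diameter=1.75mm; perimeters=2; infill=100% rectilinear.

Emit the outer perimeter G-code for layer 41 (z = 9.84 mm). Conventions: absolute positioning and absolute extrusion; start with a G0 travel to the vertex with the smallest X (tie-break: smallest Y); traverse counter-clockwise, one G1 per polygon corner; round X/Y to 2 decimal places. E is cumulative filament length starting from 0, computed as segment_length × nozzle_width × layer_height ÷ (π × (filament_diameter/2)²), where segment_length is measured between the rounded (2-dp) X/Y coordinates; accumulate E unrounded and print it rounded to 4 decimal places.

G0 X-11.33 Y5.28 Z9.84
G1 X0.00 Y0.00 E0.4989
G1 X3.38 Y7.25 E0.8182
G1 X-7.95 Y12.53 E1.3171
G1 X-11.33 Y5.28 E1.6363

At z = 9.84 mm: the 8×12.5 cube contributes its full rectangle; (whole slice rotated 65° about Z — lengths, areas and connectivity unchanged). The outline is a single polygon with 4 vertices. Extrusion per mm of travel: 0.4 × 0.24 / (π × 0.875²) = 0.039912. Accumulating E over each segment gives final E = 1.6363.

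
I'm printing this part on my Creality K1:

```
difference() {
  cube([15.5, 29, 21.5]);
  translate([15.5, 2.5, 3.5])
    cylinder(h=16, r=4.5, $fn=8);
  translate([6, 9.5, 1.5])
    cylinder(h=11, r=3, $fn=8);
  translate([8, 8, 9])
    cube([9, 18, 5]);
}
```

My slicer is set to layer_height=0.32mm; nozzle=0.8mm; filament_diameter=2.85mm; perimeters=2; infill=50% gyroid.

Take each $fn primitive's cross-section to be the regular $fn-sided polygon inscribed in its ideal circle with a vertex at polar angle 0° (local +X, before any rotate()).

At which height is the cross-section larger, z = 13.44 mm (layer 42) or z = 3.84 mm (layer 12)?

layer 12 (z = 3.84 mm)

Layer 42 (z = 13.44): the cube (footprint 15.5×29) is included at this height (area 449.50 mm²); the r=4.5 cylinder at (15.5, 2.5) gives a regular 8-gon of circumradius 4.5 (constant along its height) (area = (8/2)·4.500²·sin(360°/8) = 57.28 mm²); the cylinder at (6, 9.5) is absent (z outside [1.5, 12.5]); the cube at (8, 8) (footprint 9×18) is included at this height (area 162.00 mm²); Subtracting the remaining from the first: starting from the 15.5×29 cube (449.50 mm²), the r=4.5 cylinder at (15.5, 2.5) partially overlaps it — only the 24.27 mm² overlap (of its 57.28 mm²) is removed, clipping the outline; the 9×18 cube at (8, 8) partially overlaps it — only the 135.00 mm² overlap (of its 162.00 mm²) is removed, clipping the outline — area = 290.23 mm². So its area = 290.23 mm². Layer 12 (z = 3.84): the cube (footprint 15.5×29) is included at this height (area 449.50 mm²); the cylinder at (15.5, 2.5): section is a regular 8-gon, circumradius r=4.5 (area = (8/2)·4.500²·sin(360°/8) = 57.28 mm²); the r=3 cylinder at (6, 9.5) gives a regular 8-gon of circumradius 3 (constant along its height) (area = (8/2)·3.000²·sin(360°/8) = 25.46 mm²); the cube at (8, 8) does not reach this height (z outside [9, 14]); Taking the first minus the rest: starting from the 15.5×29 cube (449.50 mm²), the r=4.5 cylinder at (15.5, 2.5) partially overlaps it — only the 24.27 mm² overlap (of its 57.28 mm²) is removed, clipping the outline; the r=3 cylinder at (6, 9.5) lies wholly inside it (removes its full 25.46 mm² and its 18.37 mm outline becomes a hole wall) — area = 399.77 mm². So its area = 399.77 mm². Layer 12 is larger (399.77 vs 290.23 mm²).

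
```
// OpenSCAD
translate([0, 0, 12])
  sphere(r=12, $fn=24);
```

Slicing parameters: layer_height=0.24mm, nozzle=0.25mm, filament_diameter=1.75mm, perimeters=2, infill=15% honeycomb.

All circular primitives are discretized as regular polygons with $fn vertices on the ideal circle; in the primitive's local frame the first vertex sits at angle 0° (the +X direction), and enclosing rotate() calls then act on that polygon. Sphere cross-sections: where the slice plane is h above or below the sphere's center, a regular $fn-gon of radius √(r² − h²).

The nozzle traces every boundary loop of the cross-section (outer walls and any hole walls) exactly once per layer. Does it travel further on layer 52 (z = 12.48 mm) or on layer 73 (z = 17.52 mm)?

layer 52 (z = 12.48 mm)

Layer 52 (z = 12.48): the r=12 sphere slices to a regular 24-gon of circumradius 11.990 (√(r²−h²) with h=0.48 from center) (perimeter = 2·24·11.990·sin(180°/24) = 75.12 mm). So its perimeter = 75.12 mm. Layer 73 (z = 17.52): the r=12 sphere slices to a regular 24-gon of circumradius 10.655 (√(r²−h²) with h=5.52 from center) (perimeter = 2·24·10.655·sin(180°/24) = 66.76 mm). So its perimeter = 66.76 mm. Layer 52 is larger (75.12 vs 66.76 mm).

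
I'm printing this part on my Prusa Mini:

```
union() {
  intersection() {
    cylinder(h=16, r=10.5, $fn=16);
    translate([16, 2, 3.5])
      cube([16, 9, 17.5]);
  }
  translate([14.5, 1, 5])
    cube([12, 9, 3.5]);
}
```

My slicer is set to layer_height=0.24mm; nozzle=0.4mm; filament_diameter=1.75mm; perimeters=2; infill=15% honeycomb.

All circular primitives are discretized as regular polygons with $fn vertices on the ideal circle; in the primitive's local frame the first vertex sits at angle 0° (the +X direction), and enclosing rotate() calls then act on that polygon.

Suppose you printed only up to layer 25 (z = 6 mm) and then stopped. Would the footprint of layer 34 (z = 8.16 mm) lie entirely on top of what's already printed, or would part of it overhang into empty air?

Compare the two slices. At z = 6: the r=10.5 cylinder contributes a regular 16-gon of circumradius 10.5 (area = (16/2)·10.500²·sin(360°/16) = 337.53 mm²); the cube at (16, 2) (footprint 16×9) is included at this height (area 144.00 mm²); Keeping only the common overlap: the 16×9 cube at (16, 2) does not overlap the r=10.5 cylinder (empty) — nothing remains; the cube at (14.5, 1) (footprint 12×9) is included at this height (area 108.00 mm²); Taking the union: only the 12×9 cube at (14.5, 1) is present, so the union is just that shape — area = 108.00 mm². At z = 8.16: the r=10.5 cylinder gives a regular 16-gon of circumradius 10.5 (constant along its height) (area = (16/2)·10.500²·sin(360°/16) = 337.53 mm²); the 16×9 cube at (16, 2) contributes its full rectangle (area 144.00 mm²); After intersecting: the 16×9 cube at (16, 2) does not overlap the r=10.5 cylinder (empty) — nothing remains; the 12×9 cube at (14.5, 1) contributes its full rectangle (area 108.00 mm²); Taking the union: only the 12×9 cube at (14.5, 1) is present, so the union is just that shape — area = 108.00 mm². Checking containment: the cross-section at z = 8.16 is a subset of the cross-section at z = 6.

entirely on top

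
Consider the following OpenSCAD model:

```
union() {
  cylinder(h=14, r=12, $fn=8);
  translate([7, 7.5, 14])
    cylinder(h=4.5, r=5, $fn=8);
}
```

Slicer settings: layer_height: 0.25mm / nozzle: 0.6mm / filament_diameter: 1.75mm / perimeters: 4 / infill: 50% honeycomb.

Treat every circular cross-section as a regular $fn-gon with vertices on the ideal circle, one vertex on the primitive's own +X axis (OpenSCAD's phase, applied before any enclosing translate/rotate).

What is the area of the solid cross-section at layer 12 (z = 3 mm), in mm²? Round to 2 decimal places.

407.29 mm²

At z = 3 mm: the r=12 cylinder contributes a regular 8-gon of circumradius 12 (area = (8/2)·12.000²·sin(360°/8) = 407.29 mm²); the cylinder at (7, 7.5) is not intersected at this z (z outside [14, 18.5]); Merging all regions: only the r=12 cylinder is present, so the union is just that shape — area = 407.29 mm². Overall, the cross-section is a single solid region. Net area = 407.29 mm².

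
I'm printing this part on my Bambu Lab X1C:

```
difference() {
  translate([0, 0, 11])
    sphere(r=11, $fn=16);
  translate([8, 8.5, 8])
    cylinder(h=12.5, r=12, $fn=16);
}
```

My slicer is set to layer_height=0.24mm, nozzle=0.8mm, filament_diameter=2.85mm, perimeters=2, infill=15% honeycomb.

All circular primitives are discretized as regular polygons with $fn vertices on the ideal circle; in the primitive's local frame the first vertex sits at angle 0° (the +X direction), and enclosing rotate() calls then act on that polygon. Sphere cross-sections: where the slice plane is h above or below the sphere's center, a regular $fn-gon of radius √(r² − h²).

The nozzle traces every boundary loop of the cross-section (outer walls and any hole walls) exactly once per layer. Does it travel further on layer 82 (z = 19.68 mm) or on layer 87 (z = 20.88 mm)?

Layer 82 (z = 19.68): the sphere: section is a regular 16-gon, circumradius = √(r²−h²) = √(11²−8.68²) = 6.757 (perimeter = 2·16·6.757·sin(180°/16) = 42.18 mm); the r=12 cylinder at (8, 8.5) contributes a regular 16-gon of circumradius 12 (perimeter = 2·16·12.000·sin(180°/16) = 74.91 mm); Taking the first minus the rest: starting from the r=11 sphere, the r=12 cylinder at (8, 8.5) partially overlaps it — only the 63.75 mm² overlap (of its 440.85 mm²) is removed, clipping the outline — boundary = 38.46 mm. So its perimeter = 38.46 mm. Layer 87 (z = 20.88): the r=11 sphere slices to a regular 16-gon of circumradius 4.836 (√(r²−h²) with h=9.88 from center) (perimeter = 2·16·4.836·sin(180°/16) = 30.19 mm); the cylinder at (8, 8.5) does not reach this height (z outside [8, 20.5]); After the difference (first − rest): none of the subtracted shapes is present at this height, so the r=11 sphere is unchanged — boundary = 30.19 mm. So its perimeter = 30.19 mm. Layer 82 is larger (38.46 vs 30.19 mm).

layer 82 (z = 19.68 mm)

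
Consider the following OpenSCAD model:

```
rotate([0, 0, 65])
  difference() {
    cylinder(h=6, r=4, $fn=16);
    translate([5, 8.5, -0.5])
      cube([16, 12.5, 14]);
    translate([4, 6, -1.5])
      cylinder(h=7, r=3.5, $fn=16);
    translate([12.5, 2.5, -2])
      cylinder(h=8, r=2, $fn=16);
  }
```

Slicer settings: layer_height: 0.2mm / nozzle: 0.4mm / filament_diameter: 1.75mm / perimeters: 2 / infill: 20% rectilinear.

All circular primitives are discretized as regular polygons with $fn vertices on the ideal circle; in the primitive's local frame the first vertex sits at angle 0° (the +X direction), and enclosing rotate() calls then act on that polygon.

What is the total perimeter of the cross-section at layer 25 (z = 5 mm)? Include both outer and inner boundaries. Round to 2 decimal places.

At z = 5 mm: the r=4 cylinder gives a regular 16-gon of circumradius 4 (constant along its height) (perimeter = 2·16·4.000·sin(180°/16) = 24.97 mm); the 16×12.5 cube at (5, 8.5) contributes its full rectangle (perimeter 57.00 mm); the cylinder at (4, 6): section is a regular 16-gon, circumradius r=3.5 (perimeter = 2·16·3.500·sin(180°/16) = 21.85 mm); the cylinder at (12.5, 2.5): section is a regular 16-gon, circumradius r=2 (perimeter = 2·16·2.000·sin(180°/16) = 12.49 mm); Subtracting the remaining from the first: starting from the r=4 cylinder, the 16×12.5 cube at (5, 8.5) misses the remaining region (no effect); the r=3.5 cylinder at (4, 6) partially overlaps it — only the 0.24 mm² overlap (of its 37.50 mm²) is removed, clipping the outline; the r=2 cylinder at (12.5, 2.5) misses the remaining region (no effect) — boundary = 24.99 mm; (whole slice rotated 65° about Z — lengths, areas and connectivity unchanged). Overall, the cross-section is a single solid region. Total boundary length (outer) = 24.99 mm.

24.99 mm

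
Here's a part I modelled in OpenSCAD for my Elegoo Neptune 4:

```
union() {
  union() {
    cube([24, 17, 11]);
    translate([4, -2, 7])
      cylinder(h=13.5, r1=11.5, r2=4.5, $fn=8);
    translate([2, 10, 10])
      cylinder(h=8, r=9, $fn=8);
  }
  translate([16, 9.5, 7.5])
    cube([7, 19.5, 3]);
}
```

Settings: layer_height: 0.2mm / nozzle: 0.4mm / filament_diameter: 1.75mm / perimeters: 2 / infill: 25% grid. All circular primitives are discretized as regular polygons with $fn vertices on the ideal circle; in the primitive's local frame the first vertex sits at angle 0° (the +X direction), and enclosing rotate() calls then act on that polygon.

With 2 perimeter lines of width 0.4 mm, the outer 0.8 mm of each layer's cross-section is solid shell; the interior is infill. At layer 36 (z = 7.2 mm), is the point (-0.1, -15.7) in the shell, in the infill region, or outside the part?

At z = 7.2 mm: the cube (footprint 24×17) is included at this height; the cone at (4, -2) contributes a regular 8-gon of circumradius 11.396 (interpolated between r1=11.5 and r2=4.5 at t=0.015); the cylinder at (2, 10) does not reach this height (z outside [10, 18]); Combining (union): the regions partially overlap (shared area 104.14 mm²), so overlapping operands fuse into one piece — 1 connected region; the cube at (16, 9.5) is not intersected at this z (z outside [7.5, 10.5]); Taking the union: only that combined region is present, so the union is just that shape — 1 connected region. Overall, the cross-section is a single solid region. The nearest boundary edge runs (4.00, -13.40)→(-4.06, -10.06); distance from the point to it = 3.70 mm. The point is not inside any of the regions above, so it lies outside the cross-section (3.70 mm from the nearest boundary).

outside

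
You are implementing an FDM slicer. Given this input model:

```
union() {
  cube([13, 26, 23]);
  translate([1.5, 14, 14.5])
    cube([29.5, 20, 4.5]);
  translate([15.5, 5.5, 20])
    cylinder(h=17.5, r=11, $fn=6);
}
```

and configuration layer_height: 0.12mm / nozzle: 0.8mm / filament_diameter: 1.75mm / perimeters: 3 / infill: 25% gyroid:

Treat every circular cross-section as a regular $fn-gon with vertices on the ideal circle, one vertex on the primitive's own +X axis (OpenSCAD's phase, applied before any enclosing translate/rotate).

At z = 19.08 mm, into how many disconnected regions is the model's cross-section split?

1

At z = 19.08 mm: the cube (footprint 13×26) is included at this height; the cube at (1.5, 14) is absent (z outside [14.5, 19]); the cylinder at (15.5, 5.5) does not reach this height (z outside [20, 37.5]); Combining (union): only the 13×26 cube is present, so the union is just that shape — 1 connected region. The result has 1 disconnected region.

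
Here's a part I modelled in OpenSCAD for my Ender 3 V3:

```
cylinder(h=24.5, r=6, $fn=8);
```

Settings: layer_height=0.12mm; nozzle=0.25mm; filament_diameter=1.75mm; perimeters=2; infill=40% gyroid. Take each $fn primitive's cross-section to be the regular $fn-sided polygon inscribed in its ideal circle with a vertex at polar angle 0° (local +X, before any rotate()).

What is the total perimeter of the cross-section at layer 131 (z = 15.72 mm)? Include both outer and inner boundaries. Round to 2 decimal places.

36.74 mm

At z = 15.72 mm: the r=6 cylinder contributes a regular 8-gon of circumradius 6 (perimeter = 2·8·6.000·sin(180°/8) = 36.74 mm). Overall, the cross-section is a single solid region. Total boundary length (outer) = 36.74 mm.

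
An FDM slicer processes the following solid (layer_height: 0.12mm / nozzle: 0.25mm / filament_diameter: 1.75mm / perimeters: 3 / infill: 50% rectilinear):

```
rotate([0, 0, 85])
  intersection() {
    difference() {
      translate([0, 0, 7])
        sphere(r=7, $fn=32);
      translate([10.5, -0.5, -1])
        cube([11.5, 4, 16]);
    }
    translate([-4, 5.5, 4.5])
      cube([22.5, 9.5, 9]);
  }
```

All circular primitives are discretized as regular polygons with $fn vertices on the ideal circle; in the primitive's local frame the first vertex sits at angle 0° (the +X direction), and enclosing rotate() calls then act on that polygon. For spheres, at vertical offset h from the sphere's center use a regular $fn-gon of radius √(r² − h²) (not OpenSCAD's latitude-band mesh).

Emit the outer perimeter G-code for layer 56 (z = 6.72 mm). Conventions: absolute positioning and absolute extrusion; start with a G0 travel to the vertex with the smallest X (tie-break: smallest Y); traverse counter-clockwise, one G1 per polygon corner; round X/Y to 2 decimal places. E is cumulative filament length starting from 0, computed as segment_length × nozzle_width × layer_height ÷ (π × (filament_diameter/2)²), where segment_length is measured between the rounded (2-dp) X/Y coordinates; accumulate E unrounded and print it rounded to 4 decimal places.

At z = 6.72 mm: the r=7 sphere contributes a regular 32-gon of circumradius √(7²−0.28²) = 6.994; the cube at (10.5, -0.5) is present — its section is the full 11.5×4 rectangle; Taking the first minus the rest: starting from the r=7 sphere, the 11.5×4 cube at (10.5, -0.5) misses the remaining region (no effect) — 1 connected region; the 22.5×9.5 cube at (-4, 5.5) contributes its full rectangle; Keeping only the common overlap: the 22.5×9.5 cube at (-4, 5.5) partially overlaps the result so far; clipping to the common part keeps 8.58 mm² — 1 connected region; (rotated 85° about Z; rotation is an isometry so areas/perimeters/island counts are preserved). The outline is a single polygon with 10 vertices. Extrusion per mm of travel: 0.25 × 0.12 / (π × 0.875²) = 0.012473. Accumulating E over each segment gives final E = 0.2165.

G0 X-6.97 Y0.61 Z6.72
G1 X-6.95 Y-0.76 E0.0171
G1 X-6.67 Y-2.10 E0.0342
G1 X-6.13 Y-3.36 E0.0513
G1 X-6.05 Y-3.49 E0.0532
G1 X-5.83 Y-3.51 E0.0559
G1 X-5.11 Y4.73 E0.1591
G1 X-5.45 Y4.38 E0.1652
G1 X-6.20 Y3.23 E0.1823
G1 X-6.71 Y1.96 E0.1994
G1 X-6.97 Y0.61 E0.2165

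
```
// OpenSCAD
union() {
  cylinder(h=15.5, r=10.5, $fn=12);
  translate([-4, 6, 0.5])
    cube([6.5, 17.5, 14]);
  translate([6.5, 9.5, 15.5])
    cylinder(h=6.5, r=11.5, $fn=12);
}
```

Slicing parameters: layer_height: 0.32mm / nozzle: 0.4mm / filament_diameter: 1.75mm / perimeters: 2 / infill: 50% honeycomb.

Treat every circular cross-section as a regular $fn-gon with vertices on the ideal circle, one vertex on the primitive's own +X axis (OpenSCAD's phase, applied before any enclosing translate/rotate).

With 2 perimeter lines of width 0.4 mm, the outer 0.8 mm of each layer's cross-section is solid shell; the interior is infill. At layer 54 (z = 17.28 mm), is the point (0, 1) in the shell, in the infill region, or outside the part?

At z = 17.28 mm: the cylinder does not reach this height (z outside [0, 15.5]); the cube at (-4, 6) is absent (z outside [0.5, 14.5]); the r=11.5 cylinder at (6.5, 9.5) gives a regular 12-gon of circumradius 11.5 (constant along its height); Merging all regions: only the r=11.5 cylinder at (6.5, 9.5) is present, so the union is just that shape — 1 connected region. Overall, the cross-section is a single solid region. The nearest boundary edge runs (-3.46, 3.75)→(0.75, -0.46); distance from the point to it = 0.50 mm. The point is inside the cross-section, 0.50 mm from the nearest boundary — within the 0.8 mm shell band (2 × 0.4).

shell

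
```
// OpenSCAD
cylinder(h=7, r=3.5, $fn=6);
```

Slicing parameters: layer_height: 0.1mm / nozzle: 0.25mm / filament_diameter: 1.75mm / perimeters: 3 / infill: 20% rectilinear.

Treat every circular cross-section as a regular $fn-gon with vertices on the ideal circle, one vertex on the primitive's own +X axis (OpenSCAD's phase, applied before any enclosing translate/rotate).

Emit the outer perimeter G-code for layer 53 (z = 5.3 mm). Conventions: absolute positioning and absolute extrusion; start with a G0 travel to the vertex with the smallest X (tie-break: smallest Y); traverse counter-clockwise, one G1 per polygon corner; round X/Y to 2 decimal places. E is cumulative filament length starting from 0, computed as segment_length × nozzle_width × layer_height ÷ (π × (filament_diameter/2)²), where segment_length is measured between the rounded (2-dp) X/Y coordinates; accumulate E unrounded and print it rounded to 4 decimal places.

G0 X-3.50 Y0.00 Z5.30
G1 X-1.75 Y-3.03 E0.0364
G1 X1.75 Y-3.03 E0.0727
G1 X3.50 Y0.00 E0.1091
G1 X1.75 Y3.03 E0.1455
G1 X-1.75 Y3.03 E0.1819
G1 X-3.50 Y0.00 E0.2182

At z = 5.3 mm: the r=3.5 cylinder gives a regular 6-gon of circumradius 3.5 (constant along its height). The outline is a single polygon with 6 vertices. Extrusion per mm of travel: 0.25 × 0.1 / (π × 0.875²) = 0.010394. Accumulating E over each segment gives final E = 0.2182.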